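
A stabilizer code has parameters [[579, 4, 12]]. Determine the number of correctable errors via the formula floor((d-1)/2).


Code parameters: [[579, 4, 12]], distance d = 12.
Number of correctable errors = floor((d-1)/2)
= floor((12 - 1)/2)
= floor(11/2)
= 5

5


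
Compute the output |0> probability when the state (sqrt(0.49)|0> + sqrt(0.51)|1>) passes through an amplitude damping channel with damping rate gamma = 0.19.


For amplitude damping with parameter gamma on state sqrt(a)|0> + sqrt(b)|1>:
alpha^2 = 0.49, beta^2 = 0.51
P(|0>) = alpha^2 + gamma * beta^2
= 0.49 + 0.19 * 0.51
= 0.49 + 0.0969
= 0.5869

0.5869


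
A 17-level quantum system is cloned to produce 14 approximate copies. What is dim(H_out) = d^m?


Output space = H^(tensor 14) where dim(H) = 17
dim = 17^14
= 289 (after 2 factors)
= 4913 (after 3 factors)
= 83521 (after 4 factors)
= 1419857 (after 5 factors)
= 24137569 (after 6 factors)
= 410338673 (after 7 factors)
= 6975757441 (after 8 factors)
= 118587876497 (after 9 factors)
= 2015993900449 (after 10 factors)
= 34271896307633 (after 11 factors)
= 582622237229761 (after 12 factors)
= 9904578032905937 (after 13 factors)
= 168377826559400929 (after 14 factors)
= 168377826559400929

168377826559400929


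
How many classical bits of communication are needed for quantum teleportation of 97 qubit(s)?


Quantum teleportation requires 2 classical bits per qubit teleported.
97 qubit(s) -> 2 * 97 = 194 classical bits

194


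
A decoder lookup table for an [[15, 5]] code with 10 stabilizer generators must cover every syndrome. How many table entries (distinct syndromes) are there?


Each stabilizer generator gives a binary (+1 or -1) measurement outcome.
With 10 independent generators:
Total syndromes = 2^10
= 1024

1024


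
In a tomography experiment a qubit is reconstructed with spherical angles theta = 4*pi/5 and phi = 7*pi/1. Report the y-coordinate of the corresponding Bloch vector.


theta = 2.5133, phi = 21.9911
r_y = sin(theta)*sin(phi) = 0.5878 * 0.0000
r_y = 0.0000

0.0000


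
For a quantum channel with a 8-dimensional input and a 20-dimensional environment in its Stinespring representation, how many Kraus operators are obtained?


Tracing out the environment in an orthonormal basis {|i>_E} gives Kraus operators K_i = <i|_E U |0>_E.
Number of Kraus operators = dim(H_env) = d_env
= 20

20


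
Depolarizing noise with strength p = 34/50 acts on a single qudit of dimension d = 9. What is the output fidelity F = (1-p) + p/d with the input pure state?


F = (1-p) + p/d
= (1 - 0.6800) + 0.6800/9
= 0.3200 + 0.0756
= 0.3956

0.3956


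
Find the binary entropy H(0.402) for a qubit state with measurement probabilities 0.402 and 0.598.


S = -p*log2(p) - (1-p)*log2(1-p)
p = 0.4020, 1-p = 0.5980
= -0.4020 * log2(0.4020) - 0.5980 * log2(0.5980)
= -(-0.5285) - (-0.4436)
= 0.9721

0.9721


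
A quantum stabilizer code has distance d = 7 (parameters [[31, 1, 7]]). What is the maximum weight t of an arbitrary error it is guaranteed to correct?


Code parameters: [[31, 1, 7]], distance d = 7.
Number of correctable errors = floor((d-1)/2)
= floor((7 - 1)/2)
= floor(6/2)
= 3

3


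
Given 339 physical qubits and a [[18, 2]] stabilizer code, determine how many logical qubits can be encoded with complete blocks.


Each code block uses 18 physical qubits for 2 logical qubit(s).
Number of complete blocks = floor(339 / 18) = 18
Logical qubits = 18 * 2
= 36

36


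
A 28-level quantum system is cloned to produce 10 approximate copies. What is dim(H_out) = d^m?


Output space = H^(tensor 10) where dim(H) = 28
dim = 28^10
= 784 (after 2 factors)
= 21952 (after 3 factors)
= 614656 (after 4 factors)
= 17210368 (after 5 factors)
= 481890304 (after 6 factors)
= 13492928512 (after 7 factors)
= 377801998336 (after 8 factors)
= 10578455953408 (after 9 factors)
= 296196766695424 (after 10 factors)
= 296196766695424

296196766695424


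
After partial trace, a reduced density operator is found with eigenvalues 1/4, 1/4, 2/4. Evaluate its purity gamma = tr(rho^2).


tr(rho^2) = sum of eigenvalues squared
= (1/4)^2 + (1/4)^2 + (2/4)^2
= (1 + 1 + 4) / 16
= 6/16
= 0.3750

0.3750


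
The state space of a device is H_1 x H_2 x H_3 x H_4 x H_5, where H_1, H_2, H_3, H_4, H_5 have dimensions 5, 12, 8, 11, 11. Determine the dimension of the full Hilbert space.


dim(H_1 x H_2 x H_3 x H_4 x H_5) = 5 * 12 * 8 * 11 * 11
= 60 * 8 * 11 * 11
= 480 * 11 * 11
= 5280 * 11
= 58080

58080


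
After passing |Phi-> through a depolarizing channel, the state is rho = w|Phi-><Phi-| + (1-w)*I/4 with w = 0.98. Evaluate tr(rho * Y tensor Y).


|Phi-> = (|00> - |11>)/sqrt(2)
For the pure Bell state, <Y_A Y_B> = +1 (Bell-state Pauli correlator).
The maximally-mixed part I/4 has tr(I/4 * P tensor P) = 0 for any traceless Pauli P.
So <Y_A Y_B>_rho = w * (+1) + (1 - w) * 0
= 0.98 * (+1)
= 0.9800

0.9800


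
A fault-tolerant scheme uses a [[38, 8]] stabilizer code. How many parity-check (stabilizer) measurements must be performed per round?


For an [[n,k]] stabilizer code:
Number of stabilizer generators = n - k
= 38 - 8
= 30

30


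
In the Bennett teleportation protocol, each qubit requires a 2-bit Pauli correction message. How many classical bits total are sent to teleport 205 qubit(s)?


Quantum teleportation requires 2 classical bits per qubit teleported.
205 qubit(s) -> 2 * 205 = 410 classical bits

410


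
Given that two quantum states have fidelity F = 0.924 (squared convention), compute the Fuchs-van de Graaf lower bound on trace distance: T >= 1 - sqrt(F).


Fuchs-van de Graaf (squared-fidelity convention): 1 - sqrt(F) <= T <= sqrt(1 - F).
Lower bound: T >= 1 - sqrt(F)
sqrt(F) = sqrt(0.924) = 0.9612
T >= 1 - 0.9612
T >= 0.0388

0.0388


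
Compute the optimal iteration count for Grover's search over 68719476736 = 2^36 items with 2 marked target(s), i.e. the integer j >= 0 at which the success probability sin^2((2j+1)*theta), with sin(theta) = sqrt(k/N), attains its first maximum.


After j Grover iterations the success probability is P(j) = sin^2((2j+1)*theta), where sin(theta) = sqrt(k/N).
N = 2^36 = 68719476736, k = 2
sin(theta) = sqrt(k/N) = 5.394796609e-06
theta = arcsin(sqrt(k/N)) = 5.394796609e-06 rad
P(j) reaches its first maximum when (2j+1)*theta is as close as possible to pi/2, i.e. j = round(pi/(4*theta) - 1/2).
pi/(4*theta) - 1/2 = 145583.8881
(For comparison, the common estimate pi/4 * sqrt(N/k) = 145584.3881; the exact maximiser is used here.)
Optimal iterations = 145584

145584


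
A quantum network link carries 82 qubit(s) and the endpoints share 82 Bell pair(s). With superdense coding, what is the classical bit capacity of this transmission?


Superdense coding allows 2 classical bits per shared entangled pair.
82 pair(s) -> 2 * 82 = 164 classical bits

164


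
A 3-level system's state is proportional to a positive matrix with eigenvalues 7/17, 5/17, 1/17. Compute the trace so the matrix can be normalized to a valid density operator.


tr(M) = sum of eigenvalues
= 7/17 + 5/17 + 1/17
= 13/17
= 0.7647

0.7647


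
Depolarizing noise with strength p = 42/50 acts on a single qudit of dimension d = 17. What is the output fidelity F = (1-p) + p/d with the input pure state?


F = (1-p) + p/d
= (1 - 0.8400) + 0.8400/17
= 0.1600 + 0.0494
= 0.2094

0.2094


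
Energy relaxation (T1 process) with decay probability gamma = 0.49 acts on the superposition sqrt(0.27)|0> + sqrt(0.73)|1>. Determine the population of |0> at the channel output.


For amplitude damping with parameter gamma on state sqrt(a)|0> + sqrt(b)|1>:
alpha^2 = 0.27, beta^2 = 0.73
P(|0>) = alpha^2 + gamma * beta^2
= 0.27 + 0.49 * 0.73
= 0.27 + 0.3577
= 0.6277

0.6277


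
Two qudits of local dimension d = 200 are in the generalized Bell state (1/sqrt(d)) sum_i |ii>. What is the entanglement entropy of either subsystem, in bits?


For a maximally entangled state in d x d:
S = log2(d) = log2(200)
= 7.6439

7.6439


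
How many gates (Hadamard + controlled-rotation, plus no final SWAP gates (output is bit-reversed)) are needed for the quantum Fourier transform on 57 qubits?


Hadamard gates: 57
Controlled rotations: n*(n-1)/2 = 57*56/2 = 1596
SWAP gates: 0 (omitted)
Total = 57 + 1596
= 1653

1653


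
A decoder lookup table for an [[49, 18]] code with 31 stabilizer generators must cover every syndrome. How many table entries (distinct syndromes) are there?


Each stabilizer generator gives a binary (+1 or -1) measurement outcome.
With 31 independent generators:
Total syndromes = 2^31
= 2147483648

2147483648


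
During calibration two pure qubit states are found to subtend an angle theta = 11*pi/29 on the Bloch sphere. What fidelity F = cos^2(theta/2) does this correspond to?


For states separated by angle theta on Bloch sphere:
F = cos^2(theta/2)
theta = 11*pi/29 = 1.1916
theta/2 = 0.5958
cos(theta/2) = 0.8277
F = 0.6851

0.6851


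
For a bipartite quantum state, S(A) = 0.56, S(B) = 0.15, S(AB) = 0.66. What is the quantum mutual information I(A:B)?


I(A:B) = S(A) + S(B) - S(AB)
= 0.56 + 0.15 - 0.66
= 0.0500

0.0500


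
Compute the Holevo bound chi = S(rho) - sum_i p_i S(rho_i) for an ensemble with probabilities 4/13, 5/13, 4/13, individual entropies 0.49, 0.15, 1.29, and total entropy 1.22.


chi = S(rho) - sum_i p_i * S(rho_i)
Weighted entropy = 4/13 * 0.49 + 5/13 * 0.15 + 4/13 * 1.29
= 0.6054
chi = 1.22 - 0.6054
= 0.6146

0.6146


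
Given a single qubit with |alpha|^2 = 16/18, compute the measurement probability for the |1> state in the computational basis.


|alpha|^2 = 16/18 = 0.8889
|beta|^2 = 1 - 16/18 = 2/18 = 0.1111
P(|1>) = |beta|^2 = 0.1111

0.1111


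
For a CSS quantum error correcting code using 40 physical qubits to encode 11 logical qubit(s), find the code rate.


Code rate R = k/n
= 11/40
= 0.2750

0.2750


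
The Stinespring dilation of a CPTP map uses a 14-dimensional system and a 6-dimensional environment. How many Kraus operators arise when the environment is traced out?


Tracing out the environment in an orthonormal basis {|i>_E} gives Kraus operators K_i = <i|_E U |0>_E.
Number of Kraus operators = dim(H_env) = d_env
= 6

6


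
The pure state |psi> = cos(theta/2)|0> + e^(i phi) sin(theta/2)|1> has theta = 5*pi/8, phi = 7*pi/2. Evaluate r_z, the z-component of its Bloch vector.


theta = 1.9635, phi = 10.9956
r_z = cos(theta) = -0.3827

-0.3827


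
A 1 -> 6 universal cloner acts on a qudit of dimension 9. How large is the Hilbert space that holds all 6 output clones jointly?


Output space = H^(tensor 6) where dim(H) = 9
dim = 9^6
= 81 (after 2 factors)
= 729 (after 3 factors)
= 6561 (after 4 factors)
= 59049 (after 5 factors)
= 531441 (after 6 factors)
= 531441

531441


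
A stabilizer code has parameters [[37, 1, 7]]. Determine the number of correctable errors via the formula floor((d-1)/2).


Code parameters: [[37, 1, 7]], distance d = 7.
Number of correctable errors = floor((d-1)/2)
= floor((7 - 1)/2)
= floor(6/2)
= 3

3


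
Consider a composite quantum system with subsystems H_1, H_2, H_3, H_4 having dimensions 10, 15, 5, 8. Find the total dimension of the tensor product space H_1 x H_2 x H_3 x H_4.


dim(H_1 x H_2 x H_3 x H_4) = 10 * 15 * 5 * 8
= 150 * 5 * 8
= 750 * 8
= 6000

6000


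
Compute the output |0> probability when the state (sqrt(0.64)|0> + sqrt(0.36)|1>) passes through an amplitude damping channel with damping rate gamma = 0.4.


For amplitude damping with parameter gamma on state sqrt(a)|0> + sqrt(b)|1>:
alpha^2 = 0.64, beta^2 = 0.36
P(|0>) = alpha^2 + gamma * beta^2
= 0.64 + 0.4 * 0.36
= 0.64 + 0.1440
= 0.7840

0.7840


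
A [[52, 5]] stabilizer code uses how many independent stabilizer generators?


For an [[n,k]] stabilizer code:
Number of stabilizer generators = n - k
= 52 - 5
= 47

47


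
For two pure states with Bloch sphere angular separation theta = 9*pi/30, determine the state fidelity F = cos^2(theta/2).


For states separated by angle theta on Bloch sphere:
F = cos^2(theta/2)
theta = 9*pi/30 = 0.9425
theta/2 = 0.4712
cos(theta/2) = 0.8910
F = 0.7939

0.7939


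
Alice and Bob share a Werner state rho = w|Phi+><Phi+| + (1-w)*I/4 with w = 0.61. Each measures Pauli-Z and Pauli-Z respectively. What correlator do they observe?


|Phi+> = (|00> + |11>)/sqrt(2)
For the pure Bell state, <Z_A Z_B> = +1 (Bell-state Pauli correlator).
The maximally-mixed part I/4 has tr(I/4 * P tensor P) = 0 for any traceless Pauli P.
So <Z_A Z_B>_rho = w * (+1) + (1 - w) * 0
= 0.61 * (+1)
= 0.6100

0.6100


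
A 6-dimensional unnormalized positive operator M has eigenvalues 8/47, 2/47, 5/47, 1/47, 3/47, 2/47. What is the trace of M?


tr(M) = sum of eigenvalues
= 8/47 + 2/47 + 5/47 + 1/47 + 3/47 + 2/47
= 21/47
= 0.4468

0.4468


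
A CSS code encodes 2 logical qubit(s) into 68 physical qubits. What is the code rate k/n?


Code rate R = k/n
= 2/68
= 0.0294

0.0294


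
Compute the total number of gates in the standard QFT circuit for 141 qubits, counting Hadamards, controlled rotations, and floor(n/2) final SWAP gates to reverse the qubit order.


Hadamard gates: 141
Controlled rotations: n*(n-1)/2 = 141*140/2 = 9870
SWAP gates: floor(n/2) = floor(141/2) = 70
Total = 141 + 9870 + 70
= 10081

10081


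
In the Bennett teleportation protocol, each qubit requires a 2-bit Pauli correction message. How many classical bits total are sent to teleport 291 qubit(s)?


Quantum teleportation requires 2 classical bits per qubit teleported.
291 qubit(s) -> 2 * 291 = 582 classical bits

582


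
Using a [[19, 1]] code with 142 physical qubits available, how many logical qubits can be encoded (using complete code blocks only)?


Each code block uses 19 physical qubits for 1 logical qubit(s).
Number of complete blocks = floor(142 / 19) = 7
Logical qubits = 7 * 1
= 7

7


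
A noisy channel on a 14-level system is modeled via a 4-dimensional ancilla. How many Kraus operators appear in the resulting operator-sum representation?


Tracing out the environment in an orthonormal basis {|i>_E} gives Kraus operators K_i = <i|_E U |0>_E.
Number of Kraus operators = dim(H_env) = d_env
= 4

4


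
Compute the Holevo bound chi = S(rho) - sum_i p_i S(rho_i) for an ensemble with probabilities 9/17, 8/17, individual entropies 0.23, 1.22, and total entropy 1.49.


chi = S(rho) - sum_i p_i * S(rho_i)
Weighted entropy = 9/17 * 0.23 + 8/17 * 1.22
= 0.6959
chi = 1.49 - 0.6959
= 0.7941

0.7941


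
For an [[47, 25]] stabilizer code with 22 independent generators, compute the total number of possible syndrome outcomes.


Each stabilizer generator gives a binary (+1 or -1) measurement outcome.
With 22 independent generators:
Total syndromes = 2^22
= 4194304

4194304


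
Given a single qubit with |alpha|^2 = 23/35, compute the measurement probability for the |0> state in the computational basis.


|alpha|^2 = 23/35 = 0.6571
|beta|^2 = 1 - 23/35 = 12/35 = 0.3429
P(|0>) = |alpha|^2 = 0.6571

0.6571


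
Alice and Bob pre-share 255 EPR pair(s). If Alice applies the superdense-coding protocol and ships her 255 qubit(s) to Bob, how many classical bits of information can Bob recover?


Superdense coding allows 2 classical bits per shared entangled pair.
255 pair(s) -> 2 * 255 = 510 classical bits

510


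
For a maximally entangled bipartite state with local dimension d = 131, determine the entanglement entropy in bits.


For a maximally entangled state in d x d:
S = log2(d) = log2(131)
= 7.0334

7.0334


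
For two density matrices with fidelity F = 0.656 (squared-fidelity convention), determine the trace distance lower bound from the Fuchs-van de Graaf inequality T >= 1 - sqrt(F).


Fuchs-van de Graaf (squared-fidelity convention): 1 - sqrt(F) <= T <= sqrt(1 - F).
Lower bound: T >= 1 - sqrt(F)
sqrt(F) = sqrt(0.656) = 0.8099
T >= 1 - 0.8099
T >= 0.1901

0.1901


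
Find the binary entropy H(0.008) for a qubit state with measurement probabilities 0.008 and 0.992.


S = -p*log2(p) - (1-p)*log2(1-p)
p = 0.0080, 1-p = 0.9920
= -0.0080 * log2(0.0080) - 0.9920 * log2(0.9920)
= -(-0.0557) - (-0.0115)
= 0.0672

0.0672


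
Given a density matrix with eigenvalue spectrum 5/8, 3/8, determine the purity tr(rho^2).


tr(rho^2) = sum of eigenvalues squared
= (5/8)^2 + (3/8)^2
= (25 + 9) / 64
= 34/64
= 0.5312

0.5312


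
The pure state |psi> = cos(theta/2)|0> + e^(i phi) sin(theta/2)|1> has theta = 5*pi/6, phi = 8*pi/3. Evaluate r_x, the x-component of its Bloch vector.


theta = 2.6180, phi = 8.3776
r_x = sin(theta)*cos(phi) = 0.5000 * -0.5000
r_x = -0.2500

-0.2500


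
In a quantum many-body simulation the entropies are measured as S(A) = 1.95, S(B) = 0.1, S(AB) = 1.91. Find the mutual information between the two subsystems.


I(A:B) = S(A) + S(B) - S(AB)
= 1.95 + 0.1 - 1.91
= 0.1400

0.1400


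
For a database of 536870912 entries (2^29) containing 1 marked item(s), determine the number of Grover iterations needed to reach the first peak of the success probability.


After j Grover iterations the success probability is P(j) = sin^2((2j+1)*theta), where sin(theta) = sqrt(k/N).
N = 2^29 = 536870912, k = 1
sin(theta) = sqrt(k/N) = 4.315837288e-05
theta = arcsin(sqrt(k/N)) = 4.315837289e-05 rad
P(j) reaches its first maximum when (2j+1)*theta is as close as possible to pi/2, i.e. j = round(pi/(4*theta) - 1/2).
pi/(4*theta) - 1/2 = 18197.5485
(For comparison, the common estimate pi/4 * sqrt(N/k) = 18198.0485; the exact maximiser is used here.)
Optimal iterations = 18198

18198


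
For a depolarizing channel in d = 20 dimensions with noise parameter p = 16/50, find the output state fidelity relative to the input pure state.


F = (1-p) + p/d
= (1 - 0.3200) + 0.3200/20
= 0.6800 + 0.0160
= 0.6960

0.6960


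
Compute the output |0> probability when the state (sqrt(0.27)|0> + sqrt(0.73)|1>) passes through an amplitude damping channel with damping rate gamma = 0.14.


For amplitude damping with parameter gamma on state sqrt(a)|0> + sqrt(b)|1>:
alpha^2 = 0.27, beta^2 = 0.73
P(|0>) = alpha^2 + gamma * beta^2
= 0.27 + 0.14 * 0.73
= 0.27 + 0.1022
= 0.3722

0.3722


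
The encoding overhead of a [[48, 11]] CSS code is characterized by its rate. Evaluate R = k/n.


Code rate R = k/n
= 11/48
= 0.2292

0.2292


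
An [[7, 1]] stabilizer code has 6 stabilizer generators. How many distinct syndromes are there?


Each stabilizer generator gives a binary (+1 or -1) measurement outcome.
With 6 independent generators:
Total syndromes = 2^6
= 64

64


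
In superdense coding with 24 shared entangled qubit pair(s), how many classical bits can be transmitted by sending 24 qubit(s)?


Superdense coding allows 2 classical bits per shared entangled pair.
24 pair(s) -> 2 * 24 = 48 classical bits

48


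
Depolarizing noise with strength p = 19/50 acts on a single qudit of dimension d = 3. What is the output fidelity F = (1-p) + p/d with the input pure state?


F = (1-p) + p/d
= (1 - 0.3800) + 0.3800/3
= 0.6200 + 0.1267
= 0.7467

0.7467


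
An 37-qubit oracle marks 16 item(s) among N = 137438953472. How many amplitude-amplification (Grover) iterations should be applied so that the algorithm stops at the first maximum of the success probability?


After j Grover iterations the success probability is P(j) = sin^2((2j+1)*theta), where sin(theta) = sqrt(k/N).
N = 2^37 = 137438953472, k = 16
sin(theta) = sqrt(k/N) = 1.078959322e-05
theta = arcsin(sqrt(k/N)) = 1.078959322e-05 rad
P(j) reaches its first maximum when (2j+1)*theta is as close as possible to pi/2, i.e. j = round(pi/(4*theta) - 1/2).
pi/(4*theta) - 1/2 = 72791.6941
(For comparison, the common estimate pi/4 * sqrt(N/k) = 72792.1941; the exact maximiser is used here.)
Optimal iterations = 72792

72792


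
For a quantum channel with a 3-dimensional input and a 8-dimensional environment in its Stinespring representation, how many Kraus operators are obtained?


Tracing out the environment in an orthonormal basis {|i>_E} gives Kraus operators K_i = <i|_E U |0>_E.
Number of Kraus operators = dim(H_env) = d_env
= 8

8


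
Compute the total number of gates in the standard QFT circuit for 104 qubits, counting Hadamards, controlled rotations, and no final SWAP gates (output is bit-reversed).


Hadamard gates: 104
Controlled rotations: n*(n-1)/2 = 104*103/2 = 5356
SWAP gates: 0 (omitted)
Total = 104 + 5356
= 5460

5460


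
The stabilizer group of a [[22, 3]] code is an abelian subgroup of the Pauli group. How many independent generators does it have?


For an [[n,k]] stabilizer code:
Number of stabilizer generators = n - k
= 22 - 3
= 19

19


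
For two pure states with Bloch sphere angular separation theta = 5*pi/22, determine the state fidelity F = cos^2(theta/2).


For states separated by angle theta on Bloch sphere:
F = cos^2(theta/2)
theta = 5*pi/22 = 0.7140
theta/2 = 0.3570
cos(theta/2) = 0.9369
F = 0.8779

0.8779


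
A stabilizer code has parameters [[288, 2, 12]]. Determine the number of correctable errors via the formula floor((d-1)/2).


Code parameters: [[288, 2, 12]], distance d = 12.
Number of correctable errors = floor((d-1)/2)
= floor((12 - 1)/2)
= floor(11/2)
= 5

5


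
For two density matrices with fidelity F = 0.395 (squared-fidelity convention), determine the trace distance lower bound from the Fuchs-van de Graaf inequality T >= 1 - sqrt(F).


Fuchs-van de Graaf (squared-fidelity convention): 1 - sqrt(F) <= T <= sqrt(1 - F).
Lower bound: T >= 1 - sqrt(F)
sqrt(F) = sqrt(0.395) = 0.6285
T >= 1 - 0.6285
T >= 0.3715

0.3715


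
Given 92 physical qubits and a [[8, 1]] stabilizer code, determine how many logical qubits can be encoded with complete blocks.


Each code block uses 8 physical qubits for 1 logical qubit(s).
Number of complete blocks = floor(92 / 8) = 11
Logical qubits = 11 * 1
= 11

11


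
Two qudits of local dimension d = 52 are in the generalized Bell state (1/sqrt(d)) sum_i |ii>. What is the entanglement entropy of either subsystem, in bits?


For a maximally entangled state in d x d:
S = log2(d) = log2(52)
= 5.7004

5.7004


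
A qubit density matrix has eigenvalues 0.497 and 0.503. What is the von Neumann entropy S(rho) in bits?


S = -p*log2(p) - (1-p)*log2(1-p)
p = 0.4970, 1-p = 0.5030
= -0.4970 * log2(0.4970) - 0.5030 * log2(0.5030)
= -(-0.5013) - (-0.4987)
= 1.0000

1.0000


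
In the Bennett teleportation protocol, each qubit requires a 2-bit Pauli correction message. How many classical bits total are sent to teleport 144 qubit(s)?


Quantum teleportation requires 2 classical bits per qubit teleported.
144 qubit(s) -> 2 * 144 = 288 classical bits

288


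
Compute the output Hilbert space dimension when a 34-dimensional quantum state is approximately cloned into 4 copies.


Output space = H^(tensor 4) where dim(H) = 34
dim = 34^4
= 1156 (after 2 factors)
= 39304 (after 3 factors)
= 1336336 (after 4 factors)
= 1336336

1336336


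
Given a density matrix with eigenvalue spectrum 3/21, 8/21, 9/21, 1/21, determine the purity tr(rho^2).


tr(rho^2) = sum of eigenvalues squared
= (3/21)^2 + (8/21)^2 + (9/21)^2 + (1/21)^2
= (9 + 64 + 81 + 1) / 441
= 155/441
= 0.3515

0.3515


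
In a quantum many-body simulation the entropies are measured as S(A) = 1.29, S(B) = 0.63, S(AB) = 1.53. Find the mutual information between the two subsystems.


I(A:B) = S(A) + S(B) - S(AB)
= 1.29 + 0.63 - 1.53
= 0.3900

0.3900


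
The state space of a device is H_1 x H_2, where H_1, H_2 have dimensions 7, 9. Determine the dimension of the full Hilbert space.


dim(H_1 x H_2) = 7 * 9
= 63

63


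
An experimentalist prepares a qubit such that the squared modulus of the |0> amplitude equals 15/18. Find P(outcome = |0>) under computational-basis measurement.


|alpha|^2 = 15/18 = 0.8333
|beta|^2 = 1 - 15/18 = 3/18 = 0.1667
P(|0>) = |alpha|^2 = 0.8333

0.8333


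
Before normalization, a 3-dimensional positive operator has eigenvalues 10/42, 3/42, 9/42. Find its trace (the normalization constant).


tr(M) = sum of eigenvalues
= 10/42 + 3/42 + 9/42
= 22/42
= 0.5238

0.5238


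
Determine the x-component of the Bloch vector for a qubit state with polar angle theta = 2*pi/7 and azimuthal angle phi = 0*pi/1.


theta = 0.8976, phi = 0.0000
r_x = sin(theta)*cos(phi) = 0.7818 * 1.0000
r_x = 0.7818

0.7818


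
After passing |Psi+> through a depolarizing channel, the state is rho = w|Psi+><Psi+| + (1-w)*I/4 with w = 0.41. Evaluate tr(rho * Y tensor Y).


|Psi+> = (|01> + |10>)/sqrt(2)
For the pure Bell state, <Y_A Y_B> = +1 (Bell-state Pauli correlator).
The maximally-mixed part I/4 has tr(I/4 * P tensor P) = 0 for any traceless Pauli P.
So <Y_A Y_B>_rho = w * (+1) + (1 - w) * 0
= 0.41 * (+1)
= 0.4100

0.4100


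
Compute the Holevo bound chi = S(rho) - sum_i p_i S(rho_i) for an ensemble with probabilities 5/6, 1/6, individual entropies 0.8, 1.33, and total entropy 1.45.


chi = S(rho) - sum_i p_i * S(rho_i)
Weighted entropy = 5/6 * 0.8 + 1/6 * 1.33
= 0.8883
chi = 1.45 - 0.8883
= 0.5617

0.5617


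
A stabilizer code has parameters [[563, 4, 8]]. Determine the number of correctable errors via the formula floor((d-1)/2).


Code parameters: [[563, 4, 8]], distance d = 8.
Number of correctable errors = floor((d-1)/2)
= floor((8 - 1)/2)
= floor(7/2)
= 3

3


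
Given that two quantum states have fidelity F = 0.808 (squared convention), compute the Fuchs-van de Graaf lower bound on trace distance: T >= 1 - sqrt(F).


Fuchs-van de Graaf (squared-fidelity convention): 1 - sqrt(F) <= T <= sqrt(1 - F).
Lower bound: T >= 1 - sqrt(F)
sqrt(F) = sqrt(0.808) = 0.8989
T >= 1 - 0.8989
T >= 0.1011

0.1011


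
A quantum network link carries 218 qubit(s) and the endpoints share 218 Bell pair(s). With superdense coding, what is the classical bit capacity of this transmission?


Superdense coding allows 2 classical bits per shared entangled pair.
218 pair(s) -> 2 * 218 = 436 classical bits

436


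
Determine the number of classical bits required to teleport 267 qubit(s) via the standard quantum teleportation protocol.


Quantum teleportation requires 2 classical bits per qubit teleported.
267 qubit(s) -> 2 * 267 = 534 classical bits

534


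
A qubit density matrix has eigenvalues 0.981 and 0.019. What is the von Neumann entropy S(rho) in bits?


S = -p*log2(p) - (1-p)*log2(1-p)
p = 0.9810, 1-p = 0.0190
= -0.9810 * log2(0.9810) - 0.0190 * log2(0.0190)
= -(-0.0271) - (-0.1086)
= 0.1358

0.1358


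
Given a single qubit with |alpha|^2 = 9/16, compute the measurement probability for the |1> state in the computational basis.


|alpha|^2 = 9/16 = 0.5625
|beta|^2 = 1 - 9/16 = 7/16 = 0.4375
P(|1>) = |beta|^2 = 0.4375

0.4375


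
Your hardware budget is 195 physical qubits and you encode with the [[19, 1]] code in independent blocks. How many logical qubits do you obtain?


Each code block uses 19 physical qubits for 1 logical qubit(s).
Number of complete blocks = floor(195 / 19) = 10
Logical qubits = 10 * 1
= 10

10


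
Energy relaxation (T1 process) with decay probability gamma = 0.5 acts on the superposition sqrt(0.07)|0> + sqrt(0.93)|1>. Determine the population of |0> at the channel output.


For amplitude damping with parameter gamma on state sqrt(a)|0> + sqrt(b)|1>:
alpha^2 = 0.07, beta^2 = 0.93
P(|0>) = alpha^2 + gamma * beta^2
= 0.07 + 0.5 * 0.93
= 0.07 + 0.4650
= 0.5350

0.5350


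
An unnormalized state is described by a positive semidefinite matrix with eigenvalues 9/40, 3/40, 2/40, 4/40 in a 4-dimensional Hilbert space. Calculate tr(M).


tr(M) = sum of eigenvalues
= 9/40 + 3/40 + 2/40 + 4/40
= 18/40
= 0.4500

0.4500


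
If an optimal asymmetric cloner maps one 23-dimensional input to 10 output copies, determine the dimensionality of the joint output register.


Output space = H^(tensor 10) where dim(H) = 23
dim = 23^10
= 529 (after 2 factors)
= 12167 (after 3 factors)
= 279841 (after 4 factors)
= 6436343 (after 5 factors)
= 148035889 (after 6 factors)
= 3404825447 (after 7 factors)
= 78310985281 (after 8 factors)
= 1801152661463 (after 9 factors)
= 41426511213649 (after 10 factors)
= 41426511213649

41426511213649


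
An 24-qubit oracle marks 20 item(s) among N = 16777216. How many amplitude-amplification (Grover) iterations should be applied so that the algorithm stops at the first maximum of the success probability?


After j Grover iterations the success probability is P(j) = sin^2((2j+1)*theta), where sin(theta) = sqrt(k/N).
N = 2^24 = 16777216, k = 20
sin(theta) = sqrt(k/N) = 0.001091830067
theta = arcsin(sqrt(k/N)) = 0.001091830284 rad
P(j) reaches its first maximum when (2j+1)*theta is as close as possible to pi/2, i.e. j = round(pi/(4*theta) - 1/2).
pi/(4*theta) - 1/2 = 718.8409
(For comparison, the common estimate pi/4 * sqrt(N/k) = 719.3410; the exact maximiser is used here.)
Optimal iterations = 719

719


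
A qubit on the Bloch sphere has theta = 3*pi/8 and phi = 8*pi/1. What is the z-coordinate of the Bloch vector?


theta = 1.1781, phi = 25.1327
r_z = cos(theta) = 0.3827

0.3827


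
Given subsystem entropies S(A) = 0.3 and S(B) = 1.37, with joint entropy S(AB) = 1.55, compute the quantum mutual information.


I(A:B) = S(A) + S(B) - S(AB)
= 0.3 + 1.37 - 1.55
= 0.1200

0.1200


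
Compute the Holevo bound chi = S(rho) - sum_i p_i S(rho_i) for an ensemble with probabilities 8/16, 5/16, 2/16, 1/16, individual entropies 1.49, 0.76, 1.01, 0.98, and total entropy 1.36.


chi = S(rho) - sum_i p_i * S(rho_i)
Weighted entropy = 8/16 * 1.49 + 5/16 * 0.76 + 2/16 * 1.01 + 1/16 * 0.98
= 1.1700
chi = 1.36 - 1.1700
= 0.1900

0.1900


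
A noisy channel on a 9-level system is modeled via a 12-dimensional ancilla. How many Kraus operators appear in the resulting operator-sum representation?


Tracing out the environment in an orthonormal basis {|i>_E} gives Kraus operators K_i = <i|_E U |0>_E.
Number of Kraus operators = dim(H_env) = d_env
= 12

12


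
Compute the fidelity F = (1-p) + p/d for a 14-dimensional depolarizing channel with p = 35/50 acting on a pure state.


F = (1-p) + p/d
= (1 - 0.7000) + 0.7000/14
= 0.3000 + 0.0500
= 0.3500

0.3500


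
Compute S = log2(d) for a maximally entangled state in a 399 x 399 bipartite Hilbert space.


For a maximally entangled state in d x d:
S = log2(d) = log2(399)
= 8.6402

8.6402


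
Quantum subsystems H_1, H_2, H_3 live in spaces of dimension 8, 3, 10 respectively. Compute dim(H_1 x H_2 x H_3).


dim(H_1 x H_2 x H_3) = 8 * 3 * 10
= 24 * 10
= 240

240


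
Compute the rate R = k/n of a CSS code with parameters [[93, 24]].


Code rate R = k/n
= 24/93
= 0.2581

0.2581


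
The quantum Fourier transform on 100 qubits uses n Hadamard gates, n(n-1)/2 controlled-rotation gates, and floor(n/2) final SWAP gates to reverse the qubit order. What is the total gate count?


Hadamard gates: 100
Controlled rotations: n*(n-1)/2 = 100*99/2 = 4950
SWAP gates: floor(n/2) = floor(100/2) = 50
Total = 100 + 4950 + 50
= 5100

5100


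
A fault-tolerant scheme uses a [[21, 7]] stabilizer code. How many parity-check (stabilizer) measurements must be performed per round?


For an [[n,k]] stabilizer code:
Number of stabilizer generators = n - k
= 21 - 7
= 14

14


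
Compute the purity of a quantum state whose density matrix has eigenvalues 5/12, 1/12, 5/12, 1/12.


tr(rho^2) = sum of eigenvalues squared
= (5/12)^2 + (1/12)^2 + (5/12)^2 + (1/12)^2
= (25 + 1 + 25 + 1) / 144
= 52/144
= 0.3611

0.3611


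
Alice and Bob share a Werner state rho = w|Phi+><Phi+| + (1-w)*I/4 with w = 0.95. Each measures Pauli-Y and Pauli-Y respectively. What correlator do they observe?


|Phi+> = (|00> + |11>)/sqrt(2)
For the pure Bell state, <Y_A Y_B> = -1 (Bell-state Pauli correlator).
The maximally-mixed part I/4 has tr(I/4 * P tensor P) = 0 for any traceless Pauli P.
So <Y_A Y_B>_rho = w * (-1) + (1 - w) * 0
= 0.95 * (-1)
= -0.9500

-0.9500


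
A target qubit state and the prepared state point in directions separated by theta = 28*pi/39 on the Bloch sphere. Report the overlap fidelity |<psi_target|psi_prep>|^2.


For states separated by angle theta on Bloch sphere:
F = cos^2(theta/2)
theta = 28*pi/39 = 2.2555
theta/2 = 1.1278
cos(theta/2) = 0.4287
F = 0.1838

0.1838


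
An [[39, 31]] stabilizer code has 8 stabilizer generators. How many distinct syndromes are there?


Each stabilizer generator gives a binary (+1 or -1) measurement outcome.
With 8 independent generators:
Total syndromes = 2^8
= 256

256


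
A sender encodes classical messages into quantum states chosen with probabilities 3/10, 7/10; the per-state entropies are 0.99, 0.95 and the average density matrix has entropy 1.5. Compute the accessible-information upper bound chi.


chi = S(rho) - sum_i p_i * S(rho_i)
Weighted entropy = 3/10 * 0.99 + 7/10 * 0.95
= 0.9620
chi = 1.5 - 0.9620
= 0.5380

0.5380


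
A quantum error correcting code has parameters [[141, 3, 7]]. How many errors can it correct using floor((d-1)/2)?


Code parameters: [[141, 3, 7]], distance d = 7.
Number of correctable errors = floor((d-1)/2)
= floor((7 - 1)/2)
= floor(6/2)
= 3

3


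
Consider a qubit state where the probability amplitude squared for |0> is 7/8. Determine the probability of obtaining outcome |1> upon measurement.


|alpha|^2 = 7/8 = 0.8750
|beta|^2 = 1 - 7/8 = 1/8 = 0.1250
P(|1>) = |beta|^2 = 0.1250

0.1250


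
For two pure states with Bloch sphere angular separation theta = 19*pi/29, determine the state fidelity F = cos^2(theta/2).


For states separated by angle theta on Bloch sphere:
F = cos^2(theta/2)
theta = 19*pi/29 = 2.0583
theta/2 = 1.0291
cos(theta/2) = 0.5156
F = 0.2658

0.2658


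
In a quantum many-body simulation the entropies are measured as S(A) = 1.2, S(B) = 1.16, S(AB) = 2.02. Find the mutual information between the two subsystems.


I(A:B) = S(A) + S(B) - S(AB)
= 1.2 + 1.16 - 2.02
= 0.3400

0.3400


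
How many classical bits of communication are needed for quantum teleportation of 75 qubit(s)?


Quantum teleportation requires 2 classical bits per qubit teleported.
75 qubit(s) -> 2 * 75 = 150 classical bits

150


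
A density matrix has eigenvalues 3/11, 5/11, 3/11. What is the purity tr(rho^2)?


tr(rho^2) = sum of eigenvalues squared
= (3/11)^2 + (5/11)^2 + (3/11)^2
= (9 + 25 + 9) / 121
= 43/121
= 0.3554

0.3554


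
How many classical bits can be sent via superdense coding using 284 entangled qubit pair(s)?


Superdense coding allows 2 classical bits per shared entangled pair.
284 pair(s) -> 2 * 284 = 568 classical bits

568


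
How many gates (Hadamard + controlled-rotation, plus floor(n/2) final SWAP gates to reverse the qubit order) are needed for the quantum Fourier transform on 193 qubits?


Hadamard gates: 193
Controlled rotations: n*(n-1)/2 = 193*192/2 = 18528
SWAP gates: floor(n/2) = floor(193/2) = 96
Total = 193 + 18528 + 96
= 18817

18817


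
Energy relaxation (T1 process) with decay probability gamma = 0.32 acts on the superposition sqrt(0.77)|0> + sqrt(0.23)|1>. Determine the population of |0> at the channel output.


For amplitude damping with parameter gamma on state sqrt(a)|0> + sqrt(b)|1>:
alpha^2 = 0.77, beta^2 = 0.23
P(|0>) = alpha^2 + gamma * beta^2
= 0.77 + 0.32 * 0.23
= 0.77 + 0.0736
= 0.8436

0.8436


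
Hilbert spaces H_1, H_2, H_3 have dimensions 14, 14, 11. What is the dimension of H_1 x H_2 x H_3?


dim(H_1 x H_2 x H_3) = 14 * 14 * 11
= 196 * 11
= 2156

2156


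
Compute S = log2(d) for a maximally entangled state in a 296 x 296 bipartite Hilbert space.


For a maximally entangled state in d x d:
S = log2(d) = log2(296)
= 8.2095

8.2095


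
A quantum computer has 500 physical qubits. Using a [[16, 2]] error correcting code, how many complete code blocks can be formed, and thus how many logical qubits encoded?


Each code block uses 16 physical qubits for 2 logical qubit(s).
Number of complete blocks = floor(500 / 16) = 31
Logical qubits = 31 * 2
= 62

62


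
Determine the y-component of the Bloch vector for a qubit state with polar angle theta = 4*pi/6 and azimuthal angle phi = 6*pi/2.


theta = 2.0944, phi = 9.4248
r_y = sin(theta)*sin(phi) = 0.8660 * 0.0000
r_y = 0.0000

0.0000


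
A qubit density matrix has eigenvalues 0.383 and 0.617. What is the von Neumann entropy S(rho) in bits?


S = -p*log2(p) - (1-p)*log2(1-p)
p = 0.3830, 1-p = 0.6170
= -0.3830 * log2(0.3830) - 0.6170 * log2(0.6170)
= -(-0.5303) - (-0.4298)
= 0.9601

0.9601


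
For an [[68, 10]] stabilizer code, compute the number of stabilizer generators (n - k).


For an [[n,k]] stabilizer code:
Number of stabilizer generators = n - k
= 68 - 10
= 58

58


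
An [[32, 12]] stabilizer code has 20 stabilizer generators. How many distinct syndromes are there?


Each stabilizer generator gives a binary (+1 or -1) measurement outcome.
With 20 independent generators:
Total syndromes = 2^20
= 1048576

1048576


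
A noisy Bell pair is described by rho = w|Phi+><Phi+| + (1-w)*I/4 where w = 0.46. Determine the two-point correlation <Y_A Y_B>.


|Phi+> = (|00> + |11>)/sqrt(2)
For the pure Bell state, <Y_A Y_B> = -1 (Bell-state Pauli correlator).
The maximally-mixed part I/4 has tr(I/4 * P tensor P) = 0 for any traceless Pauli P.
So <Y_A Y_B>_rho = w * (-1) + (1 - w) * 0
= 0.46 * (-1)
= -0.4600

-0.4600


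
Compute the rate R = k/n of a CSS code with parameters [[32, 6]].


Code rate R = k/n
= 6/32
= 0.1875

0.1875


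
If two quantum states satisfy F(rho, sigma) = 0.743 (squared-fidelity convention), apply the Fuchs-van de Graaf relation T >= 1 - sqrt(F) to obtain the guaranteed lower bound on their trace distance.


Fuchs-van de Graaf (squared-fidelity convention): 1 - sqrt(F) <= T <= sqrt(1 - F).
Lower bound: T >= 1 - sqrt(F)
sqrt(F) = sqrt(0.743) = 0.8620
T >= 1 - 0.8620
T >= 0.1380

0.1380


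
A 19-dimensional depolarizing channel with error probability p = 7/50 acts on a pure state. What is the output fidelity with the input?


F = (1-p) + p/d
= (1 - 0.1400) + 0.1400/19
= 0.8600 + 0.0074
= 0.8674

0.8674


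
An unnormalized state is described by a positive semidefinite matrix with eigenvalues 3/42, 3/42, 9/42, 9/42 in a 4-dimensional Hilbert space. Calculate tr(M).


tr(M) = sum of eigenvalues
= 3/42 + 3/42 + 9/42 + 9/42
= 24/42
= 0.5714

0.5714


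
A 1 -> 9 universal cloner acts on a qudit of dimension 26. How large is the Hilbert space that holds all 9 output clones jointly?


Output space = H^(tensor 9) where dim(H) = 26
dim = 26^9
= 676 (after 2 factors)
= 17576 (after 3 factors)
= 456976 (after 4 factors)
= 11881376 (after 5 factors)
= 308915776 (after 6 factors)
= 8031810176 (after 7 factors)
= 208827064576 (after 8 factors)
= 5429503678976 (after 9 factors)
= 5429503678976

5429503678976


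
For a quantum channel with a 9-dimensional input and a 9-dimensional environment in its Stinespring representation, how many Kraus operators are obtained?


Tracing out the environment in an orthonormal basis {|i>_E} gives Kraus operators K_i = <i|_E U |0>_E.
Number of Kraus operators = dim(H_env) = d_env
= 9

9


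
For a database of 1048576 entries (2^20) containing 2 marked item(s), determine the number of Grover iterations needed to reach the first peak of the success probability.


After j Grover iterations the success probability is P(j) = sin^2((2j+1)*theta), where sin(theta) = sqrt(k/N).
N = 2^20 = 1048576, k = 2
sin(theta) = sqrt(k/N) = 0.001381067932
theta = arcsin(sqrt(k/N)) = 0.001381068371 rad
P(j) reaches its first maximum when (2j+1)*theta is as close as possible to pi/2, i.e. j = round(pi/(4*theta) - 1/2).
pi/(4*theta) - 1/2 = 568.1888
(For comparison, the common estimate pi/4 * sqrt(N/k) = 568.6890; the exact maximiser is used here.)
Optimal iterations = 568

568
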